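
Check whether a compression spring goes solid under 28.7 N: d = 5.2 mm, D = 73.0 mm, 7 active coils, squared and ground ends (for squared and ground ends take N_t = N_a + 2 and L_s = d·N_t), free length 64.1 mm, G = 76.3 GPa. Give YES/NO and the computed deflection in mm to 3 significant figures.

NO, δ = 11.2 mm

k = Gd⁴/(8D³N_a) = (76.3×10³)(5.2⁴)/(8·73.0³·7) = 2.5608 N/mm
N_t = 9; L_s = 5.2·9 = 46.8 mm; δ_solid = L₀ − L_s = 64.1 − 46.8 = 17.3 mm
δ = F/k = 28.7/2.5608 = 11.207 mm
δ < δ_solid → spring does not go solid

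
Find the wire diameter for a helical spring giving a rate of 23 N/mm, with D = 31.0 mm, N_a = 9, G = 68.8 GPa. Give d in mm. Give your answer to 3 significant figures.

5.17 mm

d = (8D³N_a·k / G)^(1/4) = (8·31.0³·9·23 / (68.8×10³))^0.25
  = (717.06)^0.25 = 5.1747 mm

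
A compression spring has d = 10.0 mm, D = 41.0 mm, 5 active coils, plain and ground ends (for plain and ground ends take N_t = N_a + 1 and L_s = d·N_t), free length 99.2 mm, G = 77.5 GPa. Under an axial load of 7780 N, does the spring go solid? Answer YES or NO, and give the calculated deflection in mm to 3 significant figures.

k = Gd⁴/(8D³N_a) = (77.5×10³)(10.0⁴)/(8·41.0³·5) = 281.12 N/mm
N_t = 6; L_s = 10.0·6 = 60 mm; δ_solid = L₀ − L_s = 99.2 − 60 = 39.2 mm
δ = F/k = 7780/281.12 = 27.675 mm
δ < δ_solid → spring does not go solid

NO, δ = 27.7 mm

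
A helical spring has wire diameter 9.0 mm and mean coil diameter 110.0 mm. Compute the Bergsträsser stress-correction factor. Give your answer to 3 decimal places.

C = D/d = 110.0/9.0 = 12.2222
K_B = (4C+2)/(4C−3) = 50.889/45.889 = 1.1090

1.109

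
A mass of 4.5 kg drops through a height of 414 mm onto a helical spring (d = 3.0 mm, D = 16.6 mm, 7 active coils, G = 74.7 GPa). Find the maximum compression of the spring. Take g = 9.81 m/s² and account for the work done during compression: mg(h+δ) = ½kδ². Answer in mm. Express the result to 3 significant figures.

41.3 mm

k = Gd⁴/(8D³N_a) = (74.7×10³)(3.0⁴)/(8·16.6³·7) = 23.621 N/mm
W = mg = 4.5 × 9.81 = 44.145 N
½kδ² − Wδ − Wh = 0 → δ = (W + √(W² + 2kWh))/k
δ = (44.145 + √(1948.8 + 863386))/23.621 = (44.145 + 930.23)/23.621 = 41.251 mm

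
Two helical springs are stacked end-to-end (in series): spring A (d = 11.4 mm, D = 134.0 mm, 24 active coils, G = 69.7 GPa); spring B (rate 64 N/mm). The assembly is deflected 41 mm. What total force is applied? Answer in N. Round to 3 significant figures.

k_A = Gd⁴/(8D³N_a) = (69.7×10³)(11.4⁴)/(8·134.0³·24) = 2.5482 N/mm
Series: 1/k_eq = 1/2.5482 + 1/64 = 0.40806; k_eq = 2.4506 N/mm
F = k_eq·δ = 2.4506·41 = 100.48 N

100 N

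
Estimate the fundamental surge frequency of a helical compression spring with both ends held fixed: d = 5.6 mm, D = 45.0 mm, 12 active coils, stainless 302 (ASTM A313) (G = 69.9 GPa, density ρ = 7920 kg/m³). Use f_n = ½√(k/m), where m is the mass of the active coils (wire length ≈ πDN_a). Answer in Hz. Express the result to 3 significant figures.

77.0 Hz

k = Gd⁴/(8D³N_a) = (69.9×10³)(5.6⁴)/(8·45.0³·12) = 7.8582 N/mm = 7858.2 N/m
Wire length L = πDN_a = π·45.0·12 = 1696.5 mm
m = ρ·(πd²/4)·L = 7920 × 24.63×10⁻⁶ m² × 1.6965 m = 0.33093 kg
f_n = ½√(k/m) = 0.5·√(7858.2/0.33093) = 0.5·√(23746) = 77.048 Hz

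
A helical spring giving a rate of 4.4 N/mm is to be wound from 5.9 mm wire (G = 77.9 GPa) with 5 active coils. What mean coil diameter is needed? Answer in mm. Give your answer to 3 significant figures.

81.2 mm

D = (Gd⁴/(8N_a·k))^(1/3) = (77.9×10³·5.9⁴/(8·5·4.4))^(1/3)
  = (536331)^(1/3) = 81.2477 mm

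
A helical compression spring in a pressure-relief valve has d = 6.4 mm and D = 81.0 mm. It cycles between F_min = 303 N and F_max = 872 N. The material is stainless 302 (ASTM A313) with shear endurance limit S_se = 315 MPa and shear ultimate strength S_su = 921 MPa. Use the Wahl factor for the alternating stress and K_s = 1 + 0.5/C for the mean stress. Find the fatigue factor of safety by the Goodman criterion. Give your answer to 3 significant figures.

C = D/d = 81.0/6.4 = 12.6562; K_W = (4C−1)/(4C−4)+0.615/C = 1.1129; K_s = 1+0.5/C = 1.0395
F_a = (F_max−F_min)/2 = 284.5 N; F_m = (F_max+F_min)/2 = 587.5 N
τ_a = K_W·8F_aD/(πd³) = 1.1129 × 223.86 = 249.14 MPa
τ_m = K_s·8F_mD/(πd³) = 1.0395 × 462.27 = 480.53 MPa
Goodman: 1/n_f = τ_a/S_se + τ_m/S_su = 249.14/315 + 480.53/921 = 0.79091 + 0.52175 = 1.3127
n_f = 1/1.3127 = 0.7618

0.762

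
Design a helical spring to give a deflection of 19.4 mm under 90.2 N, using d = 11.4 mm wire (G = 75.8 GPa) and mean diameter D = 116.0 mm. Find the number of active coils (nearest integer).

22

Required rate k = F/δ = 90.2/19.4 = 4.6495 N/mm
N_a = Gd⁴/(8D³k) = (75.8×10³ × 11.4⁴)/(8 × 116.0³ × 4.6495)
    = 1.28023e+09 / 5.80589e+07 = 22.05 → 22 coils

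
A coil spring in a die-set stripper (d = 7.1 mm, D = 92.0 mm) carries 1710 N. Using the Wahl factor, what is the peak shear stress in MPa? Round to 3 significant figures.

Spring index C = D/d = 92.0/7.1 = 12.9577
K_W = (4C−1)/(4C−4) + 0.615/C = 50.831/47.831 + 0.0475 = 1.1102
τ₀ = 8FD/(πd³) = 8·1710·92.0/(π·7.1³) = 1.25856e+06/1124.4 = 1119.3 MPa
τ_max = K·τ₀ = 1.1102 × 1119.3 = 1242.6 MPa

1240 MPa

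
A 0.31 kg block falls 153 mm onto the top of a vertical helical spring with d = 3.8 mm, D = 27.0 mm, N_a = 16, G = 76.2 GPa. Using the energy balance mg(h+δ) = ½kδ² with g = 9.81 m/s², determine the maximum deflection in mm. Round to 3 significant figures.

12.6 mm

k = Gd⁴/(8D³N_a) = (76.2×10³)(3.8⁴)/(8·27.0³·16) = 6.3065 N/mm
W = mg = 0.31 × 9.81 = 3.0411 N
½kδ² − Wδ − Wh = 0 → δ = (W + √(W² + 2kWh))/k
δ = (3.0411 + √(9.2483 + 5868.68))/6.3065 = (3.0411 + 76.668)/6.3065 = 12.639 mm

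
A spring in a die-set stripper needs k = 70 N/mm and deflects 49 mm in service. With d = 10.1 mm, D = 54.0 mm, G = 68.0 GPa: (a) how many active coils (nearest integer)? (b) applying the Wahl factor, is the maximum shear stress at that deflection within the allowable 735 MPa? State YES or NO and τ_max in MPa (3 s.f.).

(a) 8 coils; (b) YES, τ_max = 591 MPa

N_a = Gd⁴/(8D³k) = (68.0×10³)(10.1⁴)/(8·54.0³·70) = 8.025 → N_a = 8
Actual rate k = Gd⁴/(8D³·8) = 70.216 N/mm
Working load F = kδ = 70.216·49 = 3440.6 N
C = 54.0/10.1 = 5.3465; K_W = (4C−1)/(4C−4)+0.615/C = 1.2876
τ_max = K_W·8FD/(πd³) = 1.2876·459.2 = 591.25 MPa
τ_max ≤ 735 MPa → acceptable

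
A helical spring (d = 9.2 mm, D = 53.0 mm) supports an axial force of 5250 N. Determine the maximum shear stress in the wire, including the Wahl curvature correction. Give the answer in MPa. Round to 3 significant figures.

Spring index C = D/d = 53.0/9.2 = 5.7609
K_W = (4C−1)/(4C−4) + 0.615/C = 22.043/19.043 + 0.1068 = 1.2643
τ₀ = 8FD/(πd³) = 8·5250·53.0/(π·9.2³) = 2.226e+06/2446.3 = 909.94 MPa
τ_max = K·τ₀ = 1.2643 × 909.94 = 1150.4 MPa

1150 MPa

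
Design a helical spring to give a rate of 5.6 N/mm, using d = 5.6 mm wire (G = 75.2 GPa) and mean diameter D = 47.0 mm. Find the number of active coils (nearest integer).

16

N_a = Gd⁴/(8D³k) = (75.2×10³ × 5.6⁴)/(8 × 47.0³ × 5.6)
    = 7.39554e+07 / 4.65127e+06 = 15.9 → 16 coils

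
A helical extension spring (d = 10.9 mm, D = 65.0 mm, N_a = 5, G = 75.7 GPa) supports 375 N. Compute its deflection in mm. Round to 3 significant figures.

k = Gd⁴/(8D³N_a) = (75.7×10³)(10.9⁴)/(8·65.0³·5) = 97.275 N/mm
δ = F/k = 375 / 97.275 = 3.855 mm

3.86 mm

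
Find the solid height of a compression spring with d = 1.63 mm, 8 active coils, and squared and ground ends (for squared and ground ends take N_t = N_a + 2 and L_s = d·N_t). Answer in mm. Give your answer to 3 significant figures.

squared and ground ends: N_t = N_a + 2 = 8 + 2 = 10
L_s = d·N_t = 1.63 × 10 = 16.3 mm

16.3 mm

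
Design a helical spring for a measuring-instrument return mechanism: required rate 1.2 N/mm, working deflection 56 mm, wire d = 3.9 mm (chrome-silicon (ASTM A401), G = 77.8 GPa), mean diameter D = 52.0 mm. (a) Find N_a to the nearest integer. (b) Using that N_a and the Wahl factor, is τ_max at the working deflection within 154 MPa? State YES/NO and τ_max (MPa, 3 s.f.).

(a) 13 coils; (b) NO, τ_max = 170 MPa

N_a = Gd⁴/(8D³k) = (77.8×10³)(3.9⁴)/(8·52.0³·1.2) = 13.33 → N_a = 13
Actual rate k = Gd⁴/(8D³·13) = 1.2308 N/mm
Working load F = kδ = 1.2308·56 = 68.926 N
C = 52.0/3.9 = 13.3333; K_W = (4C−1)/(4C−4)+0.615/C = 1.1069
τ_max = K_W·8FD/(πd³) = 1.1069·153.86 = 170.32 MPa
τ_max > 154 MPa → exceeds allowable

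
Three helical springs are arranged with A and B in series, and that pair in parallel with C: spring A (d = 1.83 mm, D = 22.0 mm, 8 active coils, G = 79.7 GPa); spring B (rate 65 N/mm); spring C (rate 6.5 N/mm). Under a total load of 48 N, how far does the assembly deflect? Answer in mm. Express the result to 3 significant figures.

6.17 mm

k_A = Gd⁴/(8D³N_a) = (79.7×10³)(1.83⁴)/(8·22.0³·8) = 1.3116 N/mm
Springs A,B series: k_AB = 1/(1/1.3116+1/65) = 1.2857 N/mm; parallel with C: k_eq = 1.2857+6.5 = 7.7857 N/mm
δ = F/k_eq = 48/7.7857 = 6.1652 mm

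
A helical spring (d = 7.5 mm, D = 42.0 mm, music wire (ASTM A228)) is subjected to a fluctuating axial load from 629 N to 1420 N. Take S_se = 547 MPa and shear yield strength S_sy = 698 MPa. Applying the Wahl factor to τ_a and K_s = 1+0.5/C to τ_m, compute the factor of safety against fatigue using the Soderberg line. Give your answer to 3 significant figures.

1.57

C = D/d = 42.0/7.5 = 5.6000; K_W = (4C−1)/(4C−4)+0.615/C = 1.2729; K_s = 1+0.5/C = 1.0893
F_a = (F_max−F_min)/2 = 395.5 N; F_m = (F_max+F_min)/2 = 1024.5 N
τ_a = K_W·8F_aD/(πd³) = 1.2729 × 100.27 = 127.62 MPa
τ_m = K_s·8F_mD/(πd³) = 1.0893 × 259.73 = 282.92 MPa
Soderberg: 1/n_f = τ_a/S_se + τ_m/S_sy = 127.62/547 + 282.92/698 = 0.23332 + 0.40533 = 0.63864
n_f = 1/0.63864 = 1.566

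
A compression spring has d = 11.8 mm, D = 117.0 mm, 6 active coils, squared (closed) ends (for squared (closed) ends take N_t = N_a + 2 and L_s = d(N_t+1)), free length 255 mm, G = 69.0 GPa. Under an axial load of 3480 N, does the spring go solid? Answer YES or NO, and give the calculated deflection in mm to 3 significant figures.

k = Gd⁴/(8D³N_a) = (69.0×10³)(11.8⁴)/(8·117.0³·6) = 17.401 N/mm
N_t = 8; L_s = 11.8·9 = 106.2 mm; δ_solid = L₀ − L_s = 255 − 106.2 = 148.8 mm
δ = F/k = 3480/17.401 = 199.99 mm
δ ≥ δ_solid → spring goes solid

YES, δ = 200 mm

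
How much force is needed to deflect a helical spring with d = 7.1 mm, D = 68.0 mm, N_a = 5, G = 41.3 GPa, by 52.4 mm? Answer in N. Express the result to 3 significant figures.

k = Gd⁴/(8D³N_a) = (41.3×10³)(7.1⁴)/(8·68.0³·5) = 8.3444 N/mm
F = k·δ = 8.3444 × 52.4 = 437.25 N

437 N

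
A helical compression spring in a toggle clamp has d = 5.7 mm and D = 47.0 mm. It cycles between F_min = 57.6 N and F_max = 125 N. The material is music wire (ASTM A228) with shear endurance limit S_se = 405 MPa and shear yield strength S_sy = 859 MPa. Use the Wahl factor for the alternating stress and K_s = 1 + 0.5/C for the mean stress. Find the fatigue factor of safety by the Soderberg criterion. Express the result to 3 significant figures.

C = D/d = 47.0/5.7 = 8.2456; K_W = (4C−1)/(4C−4)+0.615/C = 1.1781; K_s = 1+0.5/C = 1.0606
F_a = (F_max−F_min)/2 = 33.7 N; F_m = (F_max+F_min)/2 = 91.3 N
τ_a = K_W·8F_aD/(πd³) = 1.1781 × 21.779 = 25.658 MPa
τ_m = K_s·8F_mD/(πd³) = 1.0606 × 59.004 = 62.582 MPa
Soderberg: 1/n_f = τ_a/S_se + τ_m/S_sy = 25.658/405 + 62.582/859 = 0.06335 + 0.07285 = 0.13621
n_f = 1/0.13621 = 7.342

7.34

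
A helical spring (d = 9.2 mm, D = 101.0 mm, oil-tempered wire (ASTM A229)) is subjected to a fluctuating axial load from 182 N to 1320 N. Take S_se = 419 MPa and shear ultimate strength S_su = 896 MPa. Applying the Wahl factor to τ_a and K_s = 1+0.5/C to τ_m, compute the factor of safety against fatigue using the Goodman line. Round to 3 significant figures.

C = D/d = 101.0/9.2 = 10.9783; K_W = (4C−1)/(4C−4)+0.615/C = 1.1312; K_s = 1+0.5/C = 1.0455
F_a = (F_max−F_min)/2 = 569 N; F_m = (F_max+F_min)/2 = 751 N
τ_a = K_W·8F_aD/(πd³) = 1.1312 × 187.94 = 212.59 MPa
τ_m = K_s·8F_mD/(πd³) = 1.0455 × 248.05 = 259.35 MPa
Goodman: 1/n_f = τ_a/S_se + τ_m/S_su = 212.59/419 + 259.35/896 = 0.50738 + 0.28945 = 0.79682
n_f = 1/0.79682 = 1.255

1.25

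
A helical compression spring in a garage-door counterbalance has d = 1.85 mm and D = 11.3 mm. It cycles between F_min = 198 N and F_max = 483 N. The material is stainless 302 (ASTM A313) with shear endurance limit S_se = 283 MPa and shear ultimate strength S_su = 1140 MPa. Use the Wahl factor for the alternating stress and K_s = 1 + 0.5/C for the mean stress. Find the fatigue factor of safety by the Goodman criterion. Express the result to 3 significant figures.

0.231

C = D/d = 11.3/1.85 = 6.1081; K_W = (4C−1)/(4C−4)+0.615/C = 1.2475; K_s = 1+0.5/C = 1.0819
F_a = (F_max−F_min)/2 = 142.5 N; F_m = (F_max+F_min)/2 = 340.5 N
τ_a = K_W·8F_aD/(πd³) = 1.2475 × 647.62 = 807.91 MPa
τ_m = K_s·8F_mD/(πd³) = 1.0819 × 1547.5 = 1674.1 MPa
Goodman: 1/n_f = τ_a/S_se + τ_m/S_su = 807.91/283 + 1674.1/1140 = 2.85480 + 1.46854 = 4.3233
n_f = 1/4.3233 = 0.2313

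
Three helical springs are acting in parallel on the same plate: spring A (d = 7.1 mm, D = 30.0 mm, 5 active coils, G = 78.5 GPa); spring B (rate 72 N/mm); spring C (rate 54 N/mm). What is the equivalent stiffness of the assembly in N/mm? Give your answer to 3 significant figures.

311 N/mm

k_A = Gd⁴/(8D³N_a) = (78.5×10³)(7.1⁴)/(8·30.0³·5) = 184.71 N/mm
Parallel: k_eq = 184.71 + 72 + 54 = 310.71 N/mm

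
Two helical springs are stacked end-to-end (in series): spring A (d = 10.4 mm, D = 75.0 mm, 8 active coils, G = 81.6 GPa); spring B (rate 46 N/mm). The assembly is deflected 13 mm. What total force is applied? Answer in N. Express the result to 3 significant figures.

k_A = Gd⁴/(8D³N_a) = (81.6×10³)(10.4⁴)/(8·75.0³·8) = 35.356 N/mm
Series: 1/k_eq = 1/35.356 + 1/46 = 0.050023; k_eq = 19.991 N/mm
F = k_eq·δ = 19.991·13 = 259.88 N

260 N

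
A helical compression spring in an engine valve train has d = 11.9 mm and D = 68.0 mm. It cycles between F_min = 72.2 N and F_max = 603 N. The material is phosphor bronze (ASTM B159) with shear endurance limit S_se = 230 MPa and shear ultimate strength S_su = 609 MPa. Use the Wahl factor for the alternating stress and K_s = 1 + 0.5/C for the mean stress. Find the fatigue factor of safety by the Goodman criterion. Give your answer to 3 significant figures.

4.71

C = D/d = 68.0/11.9 = 5.7143; K_W = (4C−1)/(4C−4)+0.615/C = 1.2667; K_s = 1+0.5/C = 1.0875
F_a = (F_max−F_min)/2 = 265.4 N; F_m = (F_max+F_min)/2 = 337.6 N
τ_a = K_W·8F_aD/(πd³) = 1.2667 × 27.272 = 34.545 MPa
τ_m = K_s·8F_mD/(πd³) = 1.0875 × 34.691 = 37.726 MPa
Goodman: 1/n_f = τ_a/S_se + τ_m/S_su = 34.545/230 + 37.726/609 = 0.15020 + 0.06195 = 0.21214
n_f = 1/0.21214 = 4.714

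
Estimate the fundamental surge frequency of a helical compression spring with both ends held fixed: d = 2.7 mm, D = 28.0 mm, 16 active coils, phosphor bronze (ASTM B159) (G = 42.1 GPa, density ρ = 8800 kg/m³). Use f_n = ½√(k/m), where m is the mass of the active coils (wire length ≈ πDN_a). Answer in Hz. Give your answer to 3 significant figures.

k = Gd⁴/(8D³N_a) = (42.1×10³)(2.7⁴)/(8·28.0³·16) = 0.79626 N/mm = 796.26 N/m
Wire length L = πDN_a = π·28.0·16 = 1407.4 mm
m = ρ·(πd²/4)·L = 8800 × 5.7256×10⁻⁶ m² × 1.4074 m = 0.070913 kg
f_n = ½√(k/m) = 0.5·√(796.26/0.070913) = 0.5·√(11229) = 52.983 Hz

53.0 Hz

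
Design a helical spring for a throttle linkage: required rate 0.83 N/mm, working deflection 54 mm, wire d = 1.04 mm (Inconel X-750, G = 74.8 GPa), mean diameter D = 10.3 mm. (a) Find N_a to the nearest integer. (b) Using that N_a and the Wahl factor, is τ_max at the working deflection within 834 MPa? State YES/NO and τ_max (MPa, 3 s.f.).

N_a = Gd⁴/(8D³k) = (74.8×10³)(1.04⁴)/(8·10.3³·0.83) = 12.06 → N_a = 12
Actual rate k = Gd⁴/(8D³·12) = 0.83417 N/mm
Working load F = kδ = 0.83417·54 = 45.045 N
C = 10.3/1.04 = 9.9038; K_W = (4C−1)/(4C−4)+0.615/C = 1.1463
τ_max = K_W·8FD/(πd³) = 1.1463·1050.3 = 1204 MPa
τ_max > 834 MPa → exceeds allowable

(a) 12 coils; (b) NO, τ_max = 1200 MPa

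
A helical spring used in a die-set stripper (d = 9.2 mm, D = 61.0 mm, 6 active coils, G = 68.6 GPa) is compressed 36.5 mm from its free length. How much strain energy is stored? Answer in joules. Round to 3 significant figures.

30.0 J

k = Gd⁴/(8D³N_a) = (68.6×10³)(9.2⁴)/(8·61.0³·6) = 45.107 N/mm
U = ½kδ² = 0.5 × 45.107 × 36.5² = 30047 N·mm = 30.047 J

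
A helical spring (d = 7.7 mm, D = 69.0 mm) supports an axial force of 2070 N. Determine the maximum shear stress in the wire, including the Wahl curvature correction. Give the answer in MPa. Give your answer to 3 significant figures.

926 MPa

Spring index C = D/d = 69.0/7.7 = 8.9610
K_W = (4C−1)/(4C−4) + 0.615/C = 34.844/31.844 + 0.0686 = 1.1628
τ₀ = 8FD/(πd³) = 8·2070·69.0/(π·7.7³) = 1.14264e+06/1434.2 = 796.69 MPa
τ_max = K·τ₀ = 1.1628 × 796.69 = 926.42 MPa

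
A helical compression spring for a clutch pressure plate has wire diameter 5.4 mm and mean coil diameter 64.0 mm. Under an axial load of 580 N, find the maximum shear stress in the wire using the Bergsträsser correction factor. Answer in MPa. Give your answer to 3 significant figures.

Spring index C = D/d = 64.0/5.4 = 11.8519
K_B = (4C+2)/(4C−3) = 49.407/44.407 = 1.1126
τ₀ = 8FD/(πd³) = 8·580·64.0/(π·5.4³) = 296960/494.69 = 600.3 MPa
τ_max = K·τ₀ = 1.1126 × 600.3 = 667.89 MPa

668 MPa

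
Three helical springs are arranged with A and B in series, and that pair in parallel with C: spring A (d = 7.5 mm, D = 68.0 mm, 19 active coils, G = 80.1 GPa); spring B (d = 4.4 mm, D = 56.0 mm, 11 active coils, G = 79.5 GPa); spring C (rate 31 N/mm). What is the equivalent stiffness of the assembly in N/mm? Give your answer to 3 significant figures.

32.4 N/mm

k_A = Gd⁴/(8D³N_a) = (80.1×10³)(7.5⁴)/(8·68.0³·19) = 5.3028 N/mm
k_B = Gd⁴/(8D³N_a) = (79.5×10³)(4.4⁴)/(8·56.0³·11) = 1.9281 N/mm
Springs A,B series: k_AB = 1/(1/5.3028+1/1.9281) = 1.414 N/mm; parallel with C: k_eq = 1.414+31 = 32.414 N/mm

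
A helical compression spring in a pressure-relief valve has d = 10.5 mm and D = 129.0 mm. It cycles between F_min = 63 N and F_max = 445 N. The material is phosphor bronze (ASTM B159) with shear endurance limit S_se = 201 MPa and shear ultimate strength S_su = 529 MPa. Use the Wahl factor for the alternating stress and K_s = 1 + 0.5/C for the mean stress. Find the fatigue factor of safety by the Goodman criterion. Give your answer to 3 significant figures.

C = D/d = 129.0/10.5 = 12.2857; K_W = (4C−1)/(4C−4)+0.615/C = 1.1165; K_s = 1+0.5/C = 1.0407
F_a = (F_max−F_min)/2 = 191 N; F_m = (F_max+F_min)/2 = 254 N
τ_a = K_W·8F_aD/(πd³) = 1.1165 × 54.2 = 60.514 MPa
τ_m = K_s·8F_mD/(πd³) = 1.0407 × 72.077 = 75.01 MPa
Goodman: 1/n_f = τ_a/S_se + τ_m/S_su = 60.514/201 + 75.01/529 = 0.30107 + 0.14180 = 0.44286
n_f = 1/0.44286 = 2.258

2.26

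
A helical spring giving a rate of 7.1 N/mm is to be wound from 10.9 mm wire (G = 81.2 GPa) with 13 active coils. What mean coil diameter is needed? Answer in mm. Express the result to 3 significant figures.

116 mm

D = (Gd⁴/(8N_a·k))^(1/3) = (81.2×10³·10.9⁴/(8·13·7.1))^(1/3)
  = (1.55228e+06)^(1/3) = 115.7862 mm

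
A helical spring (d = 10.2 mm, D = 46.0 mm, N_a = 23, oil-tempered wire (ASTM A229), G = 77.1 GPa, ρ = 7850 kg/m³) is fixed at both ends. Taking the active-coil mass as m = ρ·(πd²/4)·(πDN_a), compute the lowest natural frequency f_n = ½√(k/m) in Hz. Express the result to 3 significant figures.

k = Gd⁴/(8D³N_a) = (77.1×10³)(10.2⁴)/(8·46.0³·23) = 46.598 N/mm = 46598 N/m
Wire length L = πDN_a = π·46.0·23 = 3323.8 mm
m = ρ·(πd²/4)·L = 7850 × 81.713×10⁻⁶ m² × 3.3238 m = 2.132 kg
f_n = ½√(k/m) = 0.5·√(46598/2.132) = 0.5·√(21856) = 73.919 Hz

73.9 Hz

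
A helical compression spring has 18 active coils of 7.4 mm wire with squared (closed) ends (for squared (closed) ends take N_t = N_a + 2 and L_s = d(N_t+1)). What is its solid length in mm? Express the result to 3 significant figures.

squared (closed) ends: N_t = N_a + 2 = 18 + 2 = 20
L_s = d·(N_t+1) = 7.4 × 21 = 155.4 mm

155 mm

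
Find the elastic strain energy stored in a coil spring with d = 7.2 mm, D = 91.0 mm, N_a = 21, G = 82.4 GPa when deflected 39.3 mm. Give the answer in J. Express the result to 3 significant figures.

k = Gd⁴/(8D³N_a) = (82.4×10³)(7.2⁴)/(8·91.0³·21) = 1.7491 N/mm
U = ½kδ² = 0.5 × 1.7491 × 39.3² = 1350.8 N·mm = 1.3508 J

1.35 J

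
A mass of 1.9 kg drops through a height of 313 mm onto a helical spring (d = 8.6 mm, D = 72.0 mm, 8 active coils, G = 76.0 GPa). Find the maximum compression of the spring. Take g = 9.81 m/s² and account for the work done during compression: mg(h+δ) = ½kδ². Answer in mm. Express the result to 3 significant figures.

27.0 mm

k = Gd⁴/(8D³N_a) = (76.0×10³)(8.6⁴)/(8·72.0³·8) = 17.403 N/mm
W = mg = 1.9 × 9.81 = 18.639 N
½kδ² − Wδ − Wh = 0 → δ = (W + √(W² + 2kWh))/k
δ = (18.639 + √(347.41 + 203061))/17.403 = (18.639 + 451.01)/17.403 = 26.986 mm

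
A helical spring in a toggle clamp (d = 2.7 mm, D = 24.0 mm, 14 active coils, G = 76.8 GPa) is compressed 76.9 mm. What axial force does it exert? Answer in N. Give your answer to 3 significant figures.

203 N

k = Gd⁴/(8D³N_a) = (76.8×10³)(2.7⁴)/(8·24.0³·14) = 2.6361 N/mm
F = k·δ = 2.6361 × 76.9 = 202.72 N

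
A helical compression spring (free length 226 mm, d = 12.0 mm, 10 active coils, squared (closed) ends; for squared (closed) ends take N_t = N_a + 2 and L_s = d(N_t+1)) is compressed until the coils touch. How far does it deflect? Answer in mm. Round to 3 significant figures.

70.0 mm

N_t = 12; L_s = 12.0·13 = 156 mm
δ_solid = L₀ − L_s = 226 − 156 = 70 mm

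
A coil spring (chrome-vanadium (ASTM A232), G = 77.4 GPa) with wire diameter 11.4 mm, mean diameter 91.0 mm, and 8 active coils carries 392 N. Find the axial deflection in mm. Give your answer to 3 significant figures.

14.5 mm

k = Gd⁴/(8D³N_a) = (77.4×10³)(11.4⁴)/(8·91.0³·8) = 27.105 N/mm
δ = F/k = 392 / 27.105 = 14.462 mm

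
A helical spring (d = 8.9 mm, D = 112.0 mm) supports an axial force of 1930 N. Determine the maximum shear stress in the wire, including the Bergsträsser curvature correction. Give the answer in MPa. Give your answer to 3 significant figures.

863 MPa

Spring index C = D/d = 112.0/8.9 = 12.5843
K_B = (4C+2)/(4C−3) = 52.337/47.337 = 1.1056
τ₀ = 8FD/(πd³) = 8·1930·112.0/(π·8.9³) = 1.72928e+06/2214.7 = 780.81 MPa
τ_max = K·τ₀ = 1.1056 × 780.81 = 863.28 MPa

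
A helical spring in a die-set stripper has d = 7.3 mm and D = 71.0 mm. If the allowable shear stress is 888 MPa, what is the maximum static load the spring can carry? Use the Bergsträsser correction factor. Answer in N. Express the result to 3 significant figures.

C = D/d = 71.0/7.3 = 9.7260
K_B = (4C+2)/(4C−3) = 40.904/35.904 = 1.1393
τ_max = K·8FD/(πd³) → F_max = τ_allow·πd³/(8DK)
F_max = 888·π·7.3³/(8·71.0·1.1393) = 1.0853e+06/647.1 = 1677.1 N

1680 N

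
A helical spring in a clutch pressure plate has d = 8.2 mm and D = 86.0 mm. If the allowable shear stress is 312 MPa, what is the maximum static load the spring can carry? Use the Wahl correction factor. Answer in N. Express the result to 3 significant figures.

C = D/d = 86.0/8.2 = 10.4878
K_W = (4C−1)/(4C−4) + 0.615/C = 40.951/37.951 + 0.0586 = 1.1377
τ_max = K·8FD/(πd³) → F_max = τ_allow·πd³/(8DK)
F_max = 312·π·8.2³/(8·86.0·1.1377) = 5.4044e+05/782.73 = 690.45 N

690 N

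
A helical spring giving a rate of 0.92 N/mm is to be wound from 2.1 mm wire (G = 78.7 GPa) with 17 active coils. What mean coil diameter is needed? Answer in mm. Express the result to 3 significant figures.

D = (Gd⁴/(8N_a·k))^(1/3) = (78.7×10³·2.1⁴/(8·17·0.92))^(1/3)
  = (12232.8)^(1/3) = 23.0414 mm

23.0 mm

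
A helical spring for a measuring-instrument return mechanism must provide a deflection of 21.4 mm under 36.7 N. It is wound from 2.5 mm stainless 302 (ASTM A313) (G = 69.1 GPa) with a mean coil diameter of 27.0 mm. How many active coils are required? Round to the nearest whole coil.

Required rate k = F/δ = 36.7/21.4 = 1.715 N/mm
N_a = Gd⁴/(8D³k) = (69.1×10³ × 2.5⁴)/(8 × 27.0³ × 1.715)
    = 2.69922e+06 / 270043 = 9.995 → 10 coils

10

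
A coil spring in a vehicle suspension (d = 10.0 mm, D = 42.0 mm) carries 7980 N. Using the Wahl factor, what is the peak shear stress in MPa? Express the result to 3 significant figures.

Spring index C = D/d = 42.0/10.0 = 4.2000
K_W = (4C−1)/(4C−4) + 0.615/C = 15.800/12.800 + 0.1464 = 1.3808
τ₀ = 8FD/(πd³) = 8·7980·42.0/(π·10.0³) = 2.68128e+06/3141.6 = 853.48 MPa
τ_max = K·τ₀ = 1.3808 × 853.48 = 1178.5 MPa

1180 MPa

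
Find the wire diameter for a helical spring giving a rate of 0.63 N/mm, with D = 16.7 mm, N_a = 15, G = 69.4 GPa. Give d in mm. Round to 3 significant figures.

d = (8D³N_a·k / G)^(1/4) = (8·16.7³·15·0.63 / (69.4×10³))^0.25
  = (5.0735)^0.25 = 1.5008 mm

1.50 mm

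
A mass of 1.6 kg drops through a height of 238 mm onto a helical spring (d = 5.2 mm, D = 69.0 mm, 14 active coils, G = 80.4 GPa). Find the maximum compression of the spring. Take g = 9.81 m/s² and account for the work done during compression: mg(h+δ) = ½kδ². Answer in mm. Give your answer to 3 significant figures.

78.9 mm

k = Gd⁴/(8D³N_a) = (80.4×10³)(5.2⁴)/(8·69.0³·14) = 1.5977 N/mm
W = mg = 1.6 × 9.81 = 15.696 N
½kδ² − Wδ − Wh = 0 → δ = (W + √(W² + 2kWh))/k
δ = (15.696 + √(246.36 + 11937.1))/1.5977 = (15.696 + 110.38)/1.5977 = 78.909 mm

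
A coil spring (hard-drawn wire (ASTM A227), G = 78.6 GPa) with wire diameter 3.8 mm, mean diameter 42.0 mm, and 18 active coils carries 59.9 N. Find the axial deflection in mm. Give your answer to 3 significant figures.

k = Gd⁴/(8D³N_a) = (78.6×10³)(3.8⁴)/(8·42.0³·18) = 1.5362 N/mm
δ = F/k = 59.9 / 1.5362 = 38.992 mm

39.0 mm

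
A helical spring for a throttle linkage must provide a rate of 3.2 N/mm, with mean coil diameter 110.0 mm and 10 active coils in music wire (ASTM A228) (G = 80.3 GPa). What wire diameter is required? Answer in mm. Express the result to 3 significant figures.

8.07 mm

d = (8D³N_a·k / G)^(1/4) = (8·110.0³·10·3.2 / (80.3×10³))^0.25
  = (4243.3)^0.25 = 8.0710 mm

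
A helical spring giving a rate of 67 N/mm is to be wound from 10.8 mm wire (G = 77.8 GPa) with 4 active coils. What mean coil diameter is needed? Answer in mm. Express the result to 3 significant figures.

D = (Gd⁴/(8N_a·k))^(1/3) = (77.8×10³·10.8⁴/(8·4·67))^(1/3)
  = (493685)^(1/3) = 79.0345 mm

79.0 mm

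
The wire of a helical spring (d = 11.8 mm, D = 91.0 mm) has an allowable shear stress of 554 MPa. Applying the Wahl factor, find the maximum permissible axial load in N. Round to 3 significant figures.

C = D/d = 91.0/11.8 = 7.7119
K_W = (4C−1)/(4C−4) + 0.615/C = 29.847/26.847 + 0.0797 = 1.1915
τ_max = K·8FD/(πd³) → F_max = τ_allow·πd³/(8DK)
F_max = 554·π·11.8³/(8·91.0·1.1915) = 2.8596e+06/867.4 = 3296.7 N

3300 N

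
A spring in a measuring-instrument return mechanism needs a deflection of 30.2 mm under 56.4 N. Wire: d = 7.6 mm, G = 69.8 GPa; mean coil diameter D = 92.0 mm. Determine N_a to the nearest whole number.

20

Required rate k = F/δ = 56.4/30.2 = 1.8675 N/mm
N_a = Gd⁴/(8D³k) = (69.8×10³ × 7.6⁴)/(8 × 92.0³ × 1.8675)
    = 2.32868e+08 / 1.16339e+07 = 20.02 → 20 coils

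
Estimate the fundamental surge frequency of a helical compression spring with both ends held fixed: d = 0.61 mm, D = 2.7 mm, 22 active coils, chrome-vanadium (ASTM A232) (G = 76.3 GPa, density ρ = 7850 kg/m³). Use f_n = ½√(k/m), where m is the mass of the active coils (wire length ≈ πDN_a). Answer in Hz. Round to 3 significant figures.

k = Gd⁴/(8D³N_a) = (76.3×10³)(0.61⁴)/(8·2.7³·22) = 3.0496 N/mm = 3049.6 N/m
Wire length L = πDN_a = π·2.7·22 = 186.61 mm
m = ρ·(πd²/4)·L = 7850 × 0.29225×10⁻⁶ m² × 0.18661 m = 0.00042811 kg
f_n = ½√(k/m) = 0.5·√(3049.6/0.00042811) = 0.5·√(7.1234e+06) = 1334.5 Hz

1330 Hz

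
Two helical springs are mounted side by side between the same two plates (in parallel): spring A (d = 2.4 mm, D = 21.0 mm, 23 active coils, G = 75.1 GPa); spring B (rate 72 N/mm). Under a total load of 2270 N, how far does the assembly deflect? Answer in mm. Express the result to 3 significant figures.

k_A = Gd⁴/(8D³N_a) = (75.1×10³)(2.4⁴)/(8·21.0³·23) = 1.4622 N/mm
Parallel: k_eq = 1.4622 + 72 = 73.462 N/mm
δ = F/k_eq = 2270/73.462 = 30.9 mm

30.9 mm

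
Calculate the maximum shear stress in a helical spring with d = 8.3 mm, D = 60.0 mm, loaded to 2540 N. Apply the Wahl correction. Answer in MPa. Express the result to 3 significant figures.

Spring index C = D/d = 60.0/8.3 = 7.2289
K_W = (4C−1)/(4C−4) + 0.615/C = 27.916/24.916 + 0.0851 = 1.2055
τ₀ = 8FD/(πd³) = 8·2540·60.0/(π·8.3³) = 1.2192e+06/1796.3 = 678.72 MPa
τ_max = K·τ₀ = 1.2055 × 678.72 = 818.18 MPa

818 MPa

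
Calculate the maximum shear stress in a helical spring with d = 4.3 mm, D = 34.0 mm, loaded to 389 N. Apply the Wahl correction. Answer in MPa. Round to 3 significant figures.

Spring index C = D/d = 34.0/4.3 = 7.9070
K_W = (4C−1)/(4C−4) + 0.615/C = 30.628/27.628 + 0.0778 = 1.1864
τ₀ = 8FD/(πd³) = 8·389·34.0/(π·4.3³) = 105808/249.78 = 423.61 MPa
τ_max = K·τ₀ = 1.1864 × 423.61 = 502.55 MPa

503 MPa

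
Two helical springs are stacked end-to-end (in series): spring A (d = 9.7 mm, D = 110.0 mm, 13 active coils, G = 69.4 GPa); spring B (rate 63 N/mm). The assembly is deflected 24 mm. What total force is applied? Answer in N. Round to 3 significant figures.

k_A = Gd⁴/(8D³N_a) = (69.4×10³)(9.7⁴)/(8·110.0³·13) = 4.4385 N/mm
Series: 1/k_eq = 1/4.4385 + 1/63 = 0.24117; k_eq = 4.1464 N/mm
F = k_eq·δ = 4.1464·24 = 99.513 N

99.5 N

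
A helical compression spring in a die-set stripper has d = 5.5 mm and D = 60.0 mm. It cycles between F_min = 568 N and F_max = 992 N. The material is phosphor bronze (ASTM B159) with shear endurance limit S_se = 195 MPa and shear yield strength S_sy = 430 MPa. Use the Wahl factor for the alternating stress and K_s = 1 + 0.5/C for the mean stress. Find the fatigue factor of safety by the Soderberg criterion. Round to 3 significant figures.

C = D/d = 60.0/5.5 = 10.9091; K_W = (4C−1)/(4C−4)+0.615/C = 1.1321; K_s = 1+0.5/C = 1.0458
F_a = (F_max−F_min)/2 = 212 N; F_m = (F_max+F_min)/2 = 780 N
τ_a = K_W·8F_aD/(πd³) = 1.1321 × 194.69 = 220.4 MPa
τ_m = K_s·8F_mD/(πd³) = 1.0458 × 716.3 = 749.14 MPa
Soderberg: 1/n_f = τ_a/S_se + τ_m/S_sy = 220.4/195 + 749.14/430 = 1.13025 + 1.74218 = 2.8724
n_f = 1/2.8724 = 0.3481

0.348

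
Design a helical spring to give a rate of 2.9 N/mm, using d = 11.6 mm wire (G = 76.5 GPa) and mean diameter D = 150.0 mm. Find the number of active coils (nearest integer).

18

N_a = Gd⁴/(8D³k) = (76.5×10³ × 11.6⁴)/(8 × 150.0³ × 2.9)
    = 1.38514e+09 / 7.83e+07 = 17.69 → 18 coils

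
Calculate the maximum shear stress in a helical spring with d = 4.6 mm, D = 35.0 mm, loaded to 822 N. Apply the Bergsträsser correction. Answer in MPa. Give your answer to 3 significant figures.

890 MPa

Spring index C = D/d = 35.0/4.6 = 7.6087
K_B = (4C+2)/(4C−3) = 32.435/27.435 = 1.1823
τ₀ = 8FD/(πd³) = 8·822·35.0/(π·4.6³) = 230160/305.79 = 752.67 MPa
τ_max = K·τ₀ = 1.1823 × 752.67 = 889.85 MPa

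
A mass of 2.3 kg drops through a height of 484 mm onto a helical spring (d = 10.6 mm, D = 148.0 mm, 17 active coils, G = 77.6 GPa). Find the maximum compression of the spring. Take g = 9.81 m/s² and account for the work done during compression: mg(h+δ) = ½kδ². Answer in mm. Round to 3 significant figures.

110 mm

k = Gd⁴/(8D³N_a) = (77.6×10³)(10.6⁴)/(8·148.0³·17) = 2.2221 N/mm
W = mg = 2.3 × 9.81 = 22.563 N
½kδ² − Wδ − Wh = 0 → δ = (W + √(W² + 2kWh))/k
δ = (22.563 + √(509.09 + 48532.6))/2.2221 = (22.563 + 221.45)/2.2221 = 109.81 mm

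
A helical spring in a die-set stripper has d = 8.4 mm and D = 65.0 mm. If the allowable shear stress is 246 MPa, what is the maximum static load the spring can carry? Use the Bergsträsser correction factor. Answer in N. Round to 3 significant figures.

747 N

C = D/d = 65.0/8.4 = 7.7381
K_B = (4C+2)/(4C−3) = 32.952/27.952 = 1.1789
τ_max = K·8FD/(πd³) → F_max = τ_allow·πd³/(8DK)
F_max = 246·π·8.4³/(8·65.0·1.1789) = 4.5806e+05/613.02 = 747.23 N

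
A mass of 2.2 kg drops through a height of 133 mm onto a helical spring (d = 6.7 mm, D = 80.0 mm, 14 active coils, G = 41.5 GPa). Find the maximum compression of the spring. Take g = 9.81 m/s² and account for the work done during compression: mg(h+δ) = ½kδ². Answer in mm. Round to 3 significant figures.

k = Gd⁴/(8D³N_a) = (41.5×10³)(6.7⁴)/(8·80.0³·14) = 1.4583 N/mm
W = mg = 2.2 × 9.81 = 21.582 N
½kδ² − Wδ − Wh = 0 → δ = (W + √(W² + 2kWh))/k
δ = (21.582 + √(465.78 + 8372.07))/1.4583 = (21.582 + 94.01)/1.4583 = 79.263 mm

79.3 mm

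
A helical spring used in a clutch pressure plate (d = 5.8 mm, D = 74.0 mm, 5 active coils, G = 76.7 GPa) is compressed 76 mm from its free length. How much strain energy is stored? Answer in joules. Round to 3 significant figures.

15.5 J

k = Gd⁴/(8D³N_a) = (76.7×10³)(5.8⁴)/(8·74.0³·5) = 5.3549 N/mm
U = ½kδ² = 0.5 × 5.3549 × 76² = 15465 N·mm = 15.465 J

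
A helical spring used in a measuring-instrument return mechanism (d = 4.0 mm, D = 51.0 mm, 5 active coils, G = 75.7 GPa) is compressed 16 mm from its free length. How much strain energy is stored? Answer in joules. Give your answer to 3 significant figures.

0.467 J

k = Gd⁴/(8D³N_a) = (75.7×10³)(4.0⁴)/(8·51.0³·5) = 3.6523 N/mm
U = ½kδ² = 0.5 × 3.6523 × 16² = 467.49 N·mm = 0.46749 J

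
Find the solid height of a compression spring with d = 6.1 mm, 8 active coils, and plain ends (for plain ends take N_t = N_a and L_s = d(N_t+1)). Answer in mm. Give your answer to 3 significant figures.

54.9 mm

plain ends: N_t = N_a = 8
L_s = d·(N_t+1) = 6.1 × 9 = 54.9 mm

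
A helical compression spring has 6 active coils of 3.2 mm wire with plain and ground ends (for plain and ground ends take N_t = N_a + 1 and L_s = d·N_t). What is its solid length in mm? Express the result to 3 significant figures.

plain and ground ends: N_t = N_a + 1 = 6 + 1 = 7
L_s = d·N_t = 3.2 × 7 = 22.4 mm

22.4 mm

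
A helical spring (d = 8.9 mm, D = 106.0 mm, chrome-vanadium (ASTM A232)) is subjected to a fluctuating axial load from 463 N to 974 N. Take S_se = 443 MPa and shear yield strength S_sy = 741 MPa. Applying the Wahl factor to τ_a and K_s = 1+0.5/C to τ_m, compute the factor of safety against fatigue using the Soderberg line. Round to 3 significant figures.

C = D/d = 106.0/8.9 = 11.9101; K_W = (4C−1)/(4C−4)+0.615/C = 1.1204; K_s = 1+0.5/C = 1.0420
F_a = (F_max−F_min)/2 = 255.5 N; F_m = (F_max+F_min)/2 = 718.5 N
τ_a = K_W·8F_aD/(πd³) = 1.1204 × 97.829 = 109.61 MPa
τ_m = K_s·8F_mD/(πd³) = 1.0420 × 275.11 = 286.66 MPa
Soderberg: 1/n_f = τ_a/S_se + τ_m/S_sy = 109.61/443 + 286.66/741 = 0.24742 + 0.38685 = 0.63427
n_f = 1/0.63427 = 1.577

1.58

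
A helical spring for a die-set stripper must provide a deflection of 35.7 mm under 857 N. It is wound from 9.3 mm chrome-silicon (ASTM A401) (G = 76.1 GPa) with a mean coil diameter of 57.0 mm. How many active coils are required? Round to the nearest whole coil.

Required rate k = F/δ = 857/35.7 = 24.006 N/mm
N_a = Gd⁴/(8D³k) = (76.1×10³ × 9.3⁴)/(8 × 57.0³ × 24.006)
    = 5.69268e+08 / 3.55654e+07 = 16.01 → 16 coils

16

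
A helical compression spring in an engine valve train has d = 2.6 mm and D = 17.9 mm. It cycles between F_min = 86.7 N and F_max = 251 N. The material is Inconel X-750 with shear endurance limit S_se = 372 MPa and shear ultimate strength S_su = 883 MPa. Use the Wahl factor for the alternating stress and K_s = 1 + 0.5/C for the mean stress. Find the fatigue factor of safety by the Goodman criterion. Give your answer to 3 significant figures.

C = D/d = 17.9/2.6 = 6.8846; K_W = (4C−1)/(4C−4)+0.615/C = 1.2168; K_s = 1+0.5/C = 1.0726
F_a = (F_max−F_min)/2 = 82.15 N; F_m = (F_max+F_min)/2 = 168.85 N
τ_a = K_W·8F_aD/(πd³) = 1.2168 × 213.05 = 259.23 MPa
τ_m = K_s·8F_mD/(πd³) = 1.0726 × 437.9 = 469.7 MPa
Goodman: 1/n_f = τ_a/S_se + τ_m/S_su = 259.23/372 + 469.7/883 = 0.69687 + 0.53194 = 1.2288
n_f = 1/1.2288 = 0.8138

0.814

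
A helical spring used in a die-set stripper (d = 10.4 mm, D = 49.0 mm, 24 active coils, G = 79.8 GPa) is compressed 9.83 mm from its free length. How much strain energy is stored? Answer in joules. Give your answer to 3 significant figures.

2.00 J

k = Gd⁴/(8D³N_a) = (79.8×10³)(10.4⁴)/(8·49.0³·24) = 41.328 N/mm
U = ½kδ² = 0.5 × 41.328 × 9.83² = 1996.8 N·mm = 1.9968 J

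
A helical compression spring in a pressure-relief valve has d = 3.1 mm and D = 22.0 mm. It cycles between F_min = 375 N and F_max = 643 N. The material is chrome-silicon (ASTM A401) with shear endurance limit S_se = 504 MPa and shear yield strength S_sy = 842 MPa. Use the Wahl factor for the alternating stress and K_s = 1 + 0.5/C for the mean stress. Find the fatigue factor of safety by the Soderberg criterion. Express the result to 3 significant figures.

0.549

C = D/d = 22.0/3.1 = 7.0968; K_W = (4C−1)/(4C−4)+0.615/C = 1.2097; K_s = 1+0.5/C = 1.0705
F_a = (F_max−F_min)/2 = 134 N; F_m = (F_max+F_min)/2 = 509 N
τ_a = K_W·8F_aD/(πd³) = 1.2097 × 251.99 = 304.83 MPa
τ_m = K_s·8F_mD/(πd³) = 1.0705 × 957.18 = 1024.6 MPa
Soderberg: 1/n_f = τ_a/S_se + τ_m/S_sy = 304.83/504 + 1024.6/842 = 0.60481 + 1.21689 = 1.8217
n_f = 1/1.8217 = 0.5489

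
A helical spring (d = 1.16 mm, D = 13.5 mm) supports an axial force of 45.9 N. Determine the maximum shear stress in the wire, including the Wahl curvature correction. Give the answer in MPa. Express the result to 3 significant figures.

Spring index C = D/d = 13.5/1.16 = 11.6379
K_W = (4C−1)/(4C−4) + 0.615/C = 45.552/42.552 + 0.0528 = 1.1233
τ₀ = 8FD/(πd³) = 8·45.9·13.5/(π·1.16³) = 4957.2/4.9037 = 1010.9 MPa
τ_max = K·τ₀ = 1.1233 × 1010.9 = 1135.6 MPa

1140 MPa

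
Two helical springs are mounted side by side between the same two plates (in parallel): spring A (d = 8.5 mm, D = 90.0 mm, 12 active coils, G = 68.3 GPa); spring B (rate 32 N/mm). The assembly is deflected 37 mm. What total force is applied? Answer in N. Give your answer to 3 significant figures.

1370 N

k_A = Gd⁴/(8D³N_a) = (68.3×10³)(8.5⁴)/(8·90.0³·12) = 5.0945 N/mm
Parallel: k_eq = 5.0945 + 32 = 37.094 N/mm
F = k_eq·δ = 37.094·37 = 1372.5 N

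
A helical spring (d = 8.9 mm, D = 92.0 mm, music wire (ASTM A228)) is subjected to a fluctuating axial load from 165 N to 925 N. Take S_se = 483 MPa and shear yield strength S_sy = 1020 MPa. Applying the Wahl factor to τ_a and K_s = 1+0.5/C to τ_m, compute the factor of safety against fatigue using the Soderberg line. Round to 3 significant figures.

C = D/d = 92.0/8.9 = 10.3371; K_W = (4C−1)/(4C−4)+0.615/C = 1.1398; K_s = 1+0.5/C = 1.0484
F_a = (F_max−F_min)/2 = 380 N; F_m = (F_max+F_min)/2 = 545 N
τ_a = K_W·8F_aD/(πd³) = 1.1398 × 126.28 = 143.94 MPa
τ_m = K_s·8F_mD/(πd³) = 1.0484 × 181.12 = 189.88 MPa
Soderberg: 1/n_f = τ_a/S_se + τ_m/S_sy = 143.94/483 + 189.88/1020 = 0.29801 + 0.18615 = 0.48416
n_f = 1/0.48416 = 2.065

2.07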